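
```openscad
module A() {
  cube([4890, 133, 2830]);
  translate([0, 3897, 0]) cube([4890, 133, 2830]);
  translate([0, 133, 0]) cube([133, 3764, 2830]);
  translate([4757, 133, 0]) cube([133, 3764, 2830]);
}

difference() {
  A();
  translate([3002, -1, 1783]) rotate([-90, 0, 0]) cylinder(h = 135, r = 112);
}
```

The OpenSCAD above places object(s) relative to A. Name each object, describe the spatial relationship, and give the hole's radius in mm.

A is a house frame. The house frame has a circular hole through its front wall. The hole's radius is 112 mm.

The subtracted cylinder has r = 112 mm.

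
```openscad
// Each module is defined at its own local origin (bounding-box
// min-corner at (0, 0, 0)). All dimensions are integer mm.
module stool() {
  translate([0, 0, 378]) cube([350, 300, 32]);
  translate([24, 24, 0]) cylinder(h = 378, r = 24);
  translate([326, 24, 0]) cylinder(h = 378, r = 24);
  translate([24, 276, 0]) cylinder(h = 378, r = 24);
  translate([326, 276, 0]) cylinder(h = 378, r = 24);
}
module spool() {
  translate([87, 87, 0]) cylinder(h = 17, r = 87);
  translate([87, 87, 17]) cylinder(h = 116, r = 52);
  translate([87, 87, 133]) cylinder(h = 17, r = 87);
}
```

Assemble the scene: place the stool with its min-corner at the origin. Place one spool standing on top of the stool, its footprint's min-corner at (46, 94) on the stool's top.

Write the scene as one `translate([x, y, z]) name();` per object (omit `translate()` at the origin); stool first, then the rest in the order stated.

stool();
translate([46, 94, 410]) spool();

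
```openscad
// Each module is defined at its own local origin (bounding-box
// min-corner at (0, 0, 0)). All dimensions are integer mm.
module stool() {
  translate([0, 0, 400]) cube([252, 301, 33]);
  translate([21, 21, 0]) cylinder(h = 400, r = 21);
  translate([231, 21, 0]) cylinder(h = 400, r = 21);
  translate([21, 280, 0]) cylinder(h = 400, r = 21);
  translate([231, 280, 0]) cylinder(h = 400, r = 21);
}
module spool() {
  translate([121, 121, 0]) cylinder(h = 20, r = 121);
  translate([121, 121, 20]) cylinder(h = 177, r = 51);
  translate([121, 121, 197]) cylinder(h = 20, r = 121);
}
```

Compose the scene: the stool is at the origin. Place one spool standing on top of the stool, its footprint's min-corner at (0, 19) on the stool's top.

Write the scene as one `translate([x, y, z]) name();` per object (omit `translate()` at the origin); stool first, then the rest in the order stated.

stool();
translate([0, 19, 433]) spool();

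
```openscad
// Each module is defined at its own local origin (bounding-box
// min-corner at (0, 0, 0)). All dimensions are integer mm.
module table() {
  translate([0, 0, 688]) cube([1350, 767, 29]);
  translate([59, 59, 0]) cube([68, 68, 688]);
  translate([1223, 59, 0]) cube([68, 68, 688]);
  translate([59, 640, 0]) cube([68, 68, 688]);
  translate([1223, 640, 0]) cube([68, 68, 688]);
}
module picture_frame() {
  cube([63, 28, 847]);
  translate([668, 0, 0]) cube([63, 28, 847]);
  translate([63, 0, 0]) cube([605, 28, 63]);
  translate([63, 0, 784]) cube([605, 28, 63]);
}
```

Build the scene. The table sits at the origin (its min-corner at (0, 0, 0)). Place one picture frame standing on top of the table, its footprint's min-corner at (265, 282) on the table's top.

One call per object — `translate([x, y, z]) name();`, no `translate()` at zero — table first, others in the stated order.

table();
translate([265, 282, 717]) picture_frame();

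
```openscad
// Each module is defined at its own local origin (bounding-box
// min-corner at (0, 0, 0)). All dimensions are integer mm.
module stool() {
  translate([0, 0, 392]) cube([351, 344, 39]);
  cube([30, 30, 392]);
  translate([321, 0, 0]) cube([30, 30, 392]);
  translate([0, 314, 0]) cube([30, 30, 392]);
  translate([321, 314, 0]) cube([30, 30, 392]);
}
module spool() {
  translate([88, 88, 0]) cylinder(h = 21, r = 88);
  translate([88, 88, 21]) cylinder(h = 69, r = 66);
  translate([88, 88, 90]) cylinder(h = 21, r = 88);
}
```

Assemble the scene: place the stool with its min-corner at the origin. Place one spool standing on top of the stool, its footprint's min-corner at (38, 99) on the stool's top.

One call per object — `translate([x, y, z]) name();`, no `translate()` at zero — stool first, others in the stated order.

stool();
translate([38, 99, 431]) spool();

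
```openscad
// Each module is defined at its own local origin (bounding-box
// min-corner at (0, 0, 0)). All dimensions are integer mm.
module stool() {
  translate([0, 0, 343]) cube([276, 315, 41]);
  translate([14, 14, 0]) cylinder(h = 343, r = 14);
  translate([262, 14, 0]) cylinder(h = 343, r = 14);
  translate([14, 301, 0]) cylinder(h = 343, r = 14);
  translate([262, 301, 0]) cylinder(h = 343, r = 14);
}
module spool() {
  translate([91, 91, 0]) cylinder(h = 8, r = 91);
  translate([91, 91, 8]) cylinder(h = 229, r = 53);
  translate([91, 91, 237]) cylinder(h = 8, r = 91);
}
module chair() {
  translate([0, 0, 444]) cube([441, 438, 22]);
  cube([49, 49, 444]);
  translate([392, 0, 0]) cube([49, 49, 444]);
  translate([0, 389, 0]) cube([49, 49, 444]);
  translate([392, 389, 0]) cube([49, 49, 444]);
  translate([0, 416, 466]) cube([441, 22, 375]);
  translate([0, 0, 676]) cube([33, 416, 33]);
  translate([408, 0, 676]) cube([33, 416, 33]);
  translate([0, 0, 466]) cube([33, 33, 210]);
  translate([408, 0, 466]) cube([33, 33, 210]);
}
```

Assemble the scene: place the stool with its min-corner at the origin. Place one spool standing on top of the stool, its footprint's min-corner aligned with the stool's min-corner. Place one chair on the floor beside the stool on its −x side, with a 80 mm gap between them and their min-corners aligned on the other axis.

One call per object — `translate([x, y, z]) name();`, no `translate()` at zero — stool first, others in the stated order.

stool();
translate([0, 0, 384]) spool();
translate([-521, 0, 0]) chair();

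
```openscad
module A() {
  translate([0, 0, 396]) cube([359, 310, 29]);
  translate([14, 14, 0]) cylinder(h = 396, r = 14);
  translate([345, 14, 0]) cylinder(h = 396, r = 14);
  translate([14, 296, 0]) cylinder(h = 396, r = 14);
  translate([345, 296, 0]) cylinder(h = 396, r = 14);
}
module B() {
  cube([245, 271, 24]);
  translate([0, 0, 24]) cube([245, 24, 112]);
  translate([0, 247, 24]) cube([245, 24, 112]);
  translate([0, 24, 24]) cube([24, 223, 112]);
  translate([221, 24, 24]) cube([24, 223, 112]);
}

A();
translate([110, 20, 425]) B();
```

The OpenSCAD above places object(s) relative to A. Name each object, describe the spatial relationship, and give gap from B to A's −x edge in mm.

The open box's min-x is at 110; the stool's min-x is 0; gap = 110 mm.

A is a stool. B is an open box. The open box is on top of the stool. The gap from the open box to the stool's −x edge is 110 mm.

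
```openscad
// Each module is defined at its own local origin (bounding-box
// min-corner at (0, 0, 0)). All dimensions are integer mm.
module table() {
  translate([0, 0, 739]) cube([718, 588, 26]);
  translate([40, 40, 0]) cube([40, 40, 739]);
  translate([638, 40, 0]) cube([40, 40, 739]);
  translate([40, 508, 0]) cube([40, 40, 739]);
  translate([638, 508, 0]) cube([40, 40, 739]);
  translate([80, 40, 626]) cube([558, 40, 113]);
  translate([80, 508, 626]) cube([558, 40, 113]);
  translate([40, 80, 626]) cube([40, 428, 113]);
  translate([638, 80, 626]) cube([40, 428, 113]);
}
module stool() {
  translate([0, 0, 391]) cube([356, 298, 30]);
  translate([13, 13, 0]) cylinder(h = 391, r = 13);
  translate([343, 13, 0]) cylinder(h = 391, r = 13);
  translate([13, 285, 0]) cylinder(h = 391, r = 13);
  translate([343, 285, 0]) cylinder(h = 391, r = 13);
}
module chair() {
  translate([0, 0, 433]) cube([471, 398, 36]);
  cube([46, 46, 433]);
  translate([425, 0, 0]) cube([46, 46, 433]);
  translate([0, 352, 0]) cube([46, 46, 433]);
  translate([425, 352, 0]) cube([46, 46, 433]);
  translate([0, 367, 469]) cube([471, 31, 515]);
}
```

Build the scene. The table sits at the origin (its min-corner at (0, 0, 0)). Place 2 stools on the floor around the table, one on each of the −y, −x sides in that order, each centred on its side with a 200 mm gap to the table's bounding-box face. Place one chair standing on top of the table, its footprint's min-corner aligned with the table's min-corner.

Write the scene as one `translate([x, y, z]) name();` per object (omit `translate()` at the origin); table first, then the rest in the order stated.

table();
translate([181, -498, 0]) stool();
translate([-556, 145, 0]) stool();
translate([0, 0, 765]) chair();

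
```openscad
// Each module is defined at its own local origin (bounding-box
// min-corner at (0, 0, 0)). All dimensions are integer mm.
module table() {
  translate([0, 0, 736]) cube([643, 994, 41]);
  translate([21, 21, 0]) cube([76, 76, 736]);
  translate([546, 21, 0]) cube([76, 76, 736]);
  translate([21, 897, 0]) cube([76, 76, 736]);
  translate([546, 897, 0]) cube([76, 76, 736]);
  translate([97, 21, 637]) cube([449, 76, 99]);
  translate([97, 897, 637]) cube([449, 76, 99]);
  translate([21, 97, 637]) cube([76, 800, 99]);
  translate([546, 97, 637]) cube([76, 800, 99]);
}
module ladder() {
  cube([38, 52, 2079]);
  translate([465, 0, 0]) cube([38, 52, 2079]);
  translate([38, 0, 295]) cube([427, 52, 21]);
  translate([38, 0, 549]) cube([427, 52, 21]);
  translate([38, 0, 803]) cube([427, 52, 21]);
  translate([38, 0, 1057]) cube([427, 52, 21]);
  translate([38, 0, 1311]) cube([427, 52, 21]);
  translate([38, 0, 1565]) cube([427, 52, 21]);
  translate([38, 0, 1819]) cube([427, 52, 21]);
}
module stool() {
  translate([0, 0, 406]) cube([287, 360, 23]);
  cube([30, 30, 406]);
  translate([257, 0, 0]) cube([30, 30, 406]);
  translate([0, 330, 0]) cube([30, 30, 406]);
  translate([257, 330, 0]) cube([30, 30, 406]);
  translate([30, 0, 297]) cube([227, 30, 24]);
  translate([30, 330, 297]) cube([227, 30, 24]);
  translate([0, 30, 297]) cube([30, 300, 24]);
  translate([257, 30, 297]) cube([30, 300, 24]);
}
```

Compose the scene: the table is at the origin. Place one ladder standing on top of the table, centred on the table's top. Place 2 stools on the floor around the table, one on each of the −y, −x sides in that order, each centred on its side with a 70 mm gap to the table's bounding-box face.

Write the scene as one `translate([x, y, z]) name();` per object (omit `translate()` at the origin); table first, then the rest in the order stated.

table();
translate([70, 471, 777]) ladder();
translate([178, -430, 0]) stool();
translate([-357, 317, 0]) stool();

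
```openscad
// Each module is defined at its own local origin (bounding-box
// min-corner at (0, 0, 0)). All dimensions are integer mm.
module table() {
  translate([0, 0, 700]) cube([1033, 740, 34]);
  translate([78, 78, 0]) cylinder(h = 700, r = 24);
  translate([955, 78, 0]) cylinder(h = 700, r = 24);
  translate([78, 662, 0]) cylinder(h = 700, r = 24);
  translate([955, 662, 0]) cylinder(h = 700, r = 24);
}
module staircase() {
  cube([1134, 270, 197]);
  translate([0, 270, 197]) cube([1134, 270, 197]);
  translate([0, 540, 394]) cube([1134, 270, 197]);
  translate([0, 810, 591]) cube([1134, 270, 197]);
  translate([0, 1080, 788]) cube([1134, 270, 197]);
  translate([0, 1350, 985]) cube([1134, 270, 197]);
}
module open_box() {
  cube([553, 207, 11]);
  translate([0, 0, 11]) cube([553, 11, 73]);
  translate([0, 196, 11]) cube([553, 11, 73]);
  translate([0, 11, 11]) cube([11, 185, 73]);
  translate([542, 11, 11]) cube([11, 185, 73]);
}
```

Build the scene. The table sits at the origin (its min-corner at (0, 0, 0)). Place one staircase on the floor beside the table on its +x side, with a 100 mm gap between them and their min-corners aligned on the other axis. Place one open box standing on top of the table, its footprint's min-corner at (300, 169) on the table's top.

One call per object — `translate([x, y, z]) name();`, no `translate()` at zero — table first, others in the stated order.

table();
translate([1133, 0, 0]) staircase();
translate([300, 169, 734]) open_box();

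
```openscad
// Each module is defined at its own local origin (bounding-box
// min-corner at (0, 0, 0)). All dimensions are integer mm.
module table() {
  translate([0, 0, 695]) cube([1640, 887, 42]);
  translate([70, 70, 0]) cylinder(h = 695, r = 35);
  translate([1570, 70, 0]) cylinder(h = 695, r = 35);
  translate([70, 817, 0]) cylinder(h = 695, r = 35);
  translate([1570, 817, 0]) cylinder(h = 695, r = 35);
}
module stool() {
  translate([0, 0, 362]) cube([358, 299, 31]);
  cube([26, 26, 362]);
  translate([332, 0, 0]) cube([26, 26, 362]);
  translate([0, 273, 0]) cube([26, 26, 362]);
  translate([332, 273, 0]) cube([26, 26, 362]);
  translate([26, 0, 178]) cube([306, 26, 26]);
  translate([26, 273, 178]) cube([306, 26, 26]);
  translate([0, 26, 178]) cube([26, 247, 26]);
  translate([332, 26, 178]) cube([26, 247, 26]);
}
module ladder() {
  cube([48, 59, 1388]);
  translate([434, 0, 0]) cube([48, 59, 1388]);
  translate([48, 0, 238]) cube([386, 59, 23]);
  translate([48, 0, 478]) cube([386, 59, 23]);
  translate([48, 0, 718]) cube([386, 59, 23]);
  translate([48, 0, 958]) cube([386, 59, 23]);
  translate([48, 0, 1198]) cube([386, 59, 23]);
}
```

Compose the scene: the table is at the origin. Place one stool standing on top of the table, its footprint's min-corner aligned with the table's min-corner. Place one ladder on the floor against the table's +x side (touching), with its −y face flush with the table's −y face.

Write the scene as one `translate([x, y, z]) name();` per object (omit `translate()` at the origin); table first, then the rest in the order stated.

table();
translate([0, 0, 737]) stool();
translate([1640, 0, 0]) ladder();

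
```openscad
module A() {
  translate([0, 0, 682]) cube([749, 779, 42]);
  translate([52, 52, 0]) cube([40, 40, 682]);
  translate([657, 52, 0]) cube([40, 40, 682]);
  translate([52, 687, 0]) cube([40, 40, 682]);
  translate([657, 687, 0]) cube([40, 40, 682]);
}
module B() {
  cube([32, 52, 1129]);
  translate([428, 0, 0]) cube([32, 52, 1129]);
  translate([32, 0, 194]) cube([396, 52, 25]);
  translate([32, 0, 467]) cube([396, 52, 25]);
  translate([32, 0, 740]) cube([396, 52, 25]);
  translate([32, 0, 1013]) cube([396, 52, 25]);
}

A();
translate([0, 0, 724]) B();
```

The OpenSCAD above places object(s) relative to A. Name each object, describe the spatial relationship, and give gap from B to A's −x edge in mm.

A is a table. B is a ladder. The ladder is on top of the table. The gap from the ladder to the table's −x edge is 0 mm.

The ladder's min-x is at 0; the table's min-x is 0; gap = 0 mm.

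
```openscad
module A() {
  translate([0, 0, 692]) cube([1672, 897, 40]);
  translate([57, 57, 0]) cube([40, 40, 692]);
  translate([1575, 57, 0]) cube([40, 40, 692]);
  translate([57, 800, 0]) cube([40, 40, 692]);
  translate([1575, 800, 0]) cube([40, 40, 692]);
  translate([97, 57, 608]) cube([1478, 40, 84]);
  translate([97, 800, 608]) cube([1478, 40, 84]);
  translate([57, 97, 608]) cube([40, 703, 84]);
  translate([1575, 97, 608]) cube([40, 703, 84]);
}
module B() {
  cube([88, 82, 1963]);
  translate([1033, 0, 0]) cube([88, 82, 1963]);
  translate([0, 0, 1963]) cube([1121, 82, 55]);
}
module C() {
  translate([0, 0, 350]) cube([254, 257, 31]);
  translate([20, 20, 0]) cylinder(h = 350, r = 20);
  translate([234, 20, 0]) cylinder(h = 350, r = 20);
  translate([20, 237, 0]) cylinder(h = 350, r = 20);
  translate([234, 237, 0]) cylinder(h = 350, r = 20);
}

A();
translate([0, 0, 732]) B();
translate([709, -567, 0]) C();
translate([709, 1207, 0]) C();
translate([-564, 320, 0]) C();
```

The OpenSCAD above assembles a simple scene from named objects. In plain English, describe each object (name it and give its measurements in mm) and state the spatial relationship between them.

A is a table with a 1672×897 mm rectangular top, 40 mm thick, top surface at z = 732 mm, supported by four 40×40 mm square legs, each inset 57 mm from the nearest pair of top edges, running from the floor. Four apron rails, 40 mm thick and 84 mm tall, run between adjacent legs with their top edges flush with the underside of the top and their outer faces flush with the legs' outer faces.

B is a rectangular door frame: two vertical jambs of 88×82 mm section, 1963 mm tall, with a clear opening 945 mm wide between their inner faces. A header 55 mm tall and 82 mm deep lies on top of the jambs and spans the full outside width.

C is a four-legged stool. The seat is a 254×257×31 mm slab whose top surface is at z = 381 mm; four round legs, each 40 mm in diameter, run from the floor (z = 0) to the underside of the seat, each leg's axis is inset half a diameter from the nearest pair of seat edges (so the leg's bounding box is flush with the corner).

The door frame is on top of the table. Three stools sit around the table at the −y, +y, −x sides.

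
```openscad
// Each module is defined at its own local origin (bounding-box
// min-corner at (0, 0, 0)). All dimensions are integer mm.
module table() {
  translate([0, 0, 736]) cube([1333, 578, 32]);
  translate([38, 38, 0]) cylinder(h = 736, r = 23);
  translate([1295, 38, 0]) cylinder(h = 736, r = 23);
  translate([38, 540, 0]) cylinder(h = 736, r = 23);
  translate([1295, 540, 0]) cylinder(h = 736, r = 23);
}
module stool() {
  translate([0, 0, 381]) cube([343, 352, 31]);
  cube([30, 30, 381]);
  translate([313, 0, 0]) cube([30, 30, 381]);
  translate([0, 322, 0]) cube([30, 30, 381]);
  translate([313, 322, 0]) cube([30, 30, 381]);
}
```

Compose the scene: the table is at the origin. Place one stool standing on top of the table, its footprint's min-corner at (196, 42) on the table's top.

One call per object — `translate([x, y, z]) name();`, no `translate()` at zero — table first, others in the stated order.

table();
translate([196, 42, 768]) stool();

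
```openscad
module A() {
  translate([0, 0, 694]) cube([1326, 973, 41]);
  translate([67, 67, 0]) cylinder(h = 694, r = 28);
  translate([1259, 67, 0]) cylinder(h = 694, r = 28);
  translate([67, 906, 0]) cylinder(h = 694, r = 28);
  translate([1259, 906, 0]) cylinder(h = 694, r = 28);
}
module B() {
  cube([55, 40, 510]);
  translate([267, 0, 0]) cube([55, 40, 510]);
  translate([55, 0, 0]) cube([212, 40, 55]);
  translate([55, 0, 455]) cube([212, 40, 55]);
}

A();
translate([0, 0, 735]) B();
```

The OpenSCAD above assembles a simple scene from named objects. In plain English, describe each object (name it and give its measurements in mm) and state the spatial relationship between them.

A is a rectangular dining table. The top is 1326×973×41 mm with its upper surface at z = 735 mm. It stands on four round legs of 56 mm diameter, each leg's bounding box inset 39 mm from the nearest pair of top edges, running from the floor to the underside of the top.

B is a picture frame with a 212×400 mm rectangular opening (x by z) and a uniform 55 mm border on every side. Frame depth is 40 mm along y. It is built from two vertical stiles running the full outside height and two horizontal rails spanning the gap between the stiles.

The picture frame is on top of the table.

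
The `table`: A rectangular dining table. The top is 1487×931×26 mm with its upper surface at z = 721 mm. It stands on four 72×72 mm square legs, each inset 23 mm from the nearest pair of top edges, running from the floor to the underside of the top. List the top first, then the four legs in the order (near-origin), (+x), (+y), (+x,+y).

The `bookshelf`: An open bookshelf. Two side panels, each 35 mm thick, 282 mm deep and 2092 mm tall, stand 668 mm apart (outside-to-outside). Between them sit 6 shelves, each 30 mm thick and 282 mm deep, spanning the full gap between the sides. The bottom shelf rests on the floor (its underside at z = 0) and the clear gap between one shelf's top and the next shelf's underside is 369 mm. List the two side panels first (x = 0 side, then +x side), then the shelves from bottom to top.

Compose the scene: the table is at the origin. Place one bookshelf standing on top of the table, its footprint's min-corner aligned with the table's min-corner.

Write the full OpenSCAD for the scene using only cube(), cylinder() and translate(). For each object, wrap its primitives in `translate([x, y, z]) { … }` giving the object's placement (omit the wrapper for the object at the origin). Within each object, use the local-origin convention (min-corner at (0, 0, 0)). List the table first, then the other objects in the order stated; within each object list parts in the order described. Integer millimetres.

translate([0, 0, 695]) cube([1487, 931, 26]);
translate([23, 23, 0]) cube([72, 72, 695]);
translate([1392, 23, 0]) cube([72, 72, 695]);
translate([23, 836, 0]) cube([72, 72, 695]);
translate([1392, 836, 0]) cube([72, 72, 695]);
translate([0, 0, 721]) {
  cube([35, 282, 2092]);
  translate([633, 0, 0]) cube([35, 282, 2092]);
  translate([35, 0, 0]) cube([598, 282, 30]);
  translate([35, 0, 399]) cube([598, 282, 30]);
  translate([35, 0, 798]) cube([598, 282, 30]);
  translate([35, 0, 1197]) cube([598, 282, 30]);
  translate([35, 0, 1596]) cube([598, 282, 30]);
  translate([35, 0, 1995]) cube([598, 282, 30]);
}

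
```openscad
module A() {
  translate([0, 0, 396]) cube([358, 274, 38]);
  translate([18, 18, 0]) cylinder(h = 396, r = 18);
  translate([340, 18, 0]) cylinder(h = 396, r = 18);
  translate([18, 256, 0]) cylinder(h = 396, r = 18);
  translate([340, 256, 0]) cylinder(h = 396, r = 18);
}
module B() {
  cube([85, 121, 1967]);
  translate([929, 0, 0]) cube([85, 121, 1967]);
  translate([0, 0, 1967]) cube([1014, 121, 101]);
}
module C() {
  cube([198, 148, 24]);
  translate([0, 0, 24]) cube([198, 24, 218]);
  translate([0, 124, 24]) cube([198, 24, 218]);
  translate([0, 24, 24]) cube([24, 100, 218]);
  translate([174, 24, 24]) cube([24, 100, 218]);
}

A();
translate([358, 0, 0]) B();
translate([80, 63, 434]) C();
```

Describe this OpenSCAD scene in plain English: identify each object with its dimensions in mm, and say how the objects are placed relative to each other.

A is a four-legged stool. The seat is a 358×274×38 mm slab whose top surface is at z = 434 mm; four round legs, each 36 mm in diameter, run from the floor (z = 0) to the underside of the seat, each leg's axis is inset half a diameter from the nearest pair of seat edges (so the leg's bounding box is flush with the corner).

B is a door frame. The clear opening is 844 mm wide and 1967 mm high. Two 85 mm wide jambs, 121 mm deep, stand either side of the opening from the floor to the top of the opening. A 101 mm thick head sits across the top of both jambs, spanning the full outside width of the frame.

C is an open storage box with external size 198×148×242 mm and wall thickness 24 mm (the base is also 24 mm thick). The base covers the whole footprint; the four walls stand on the base, with the y-facing walls full-width and the x-facing walls fitting between their inner faces.

The door frame is against the stool's +x side, with their −y faces flush. The open box is on top of the stool, centred.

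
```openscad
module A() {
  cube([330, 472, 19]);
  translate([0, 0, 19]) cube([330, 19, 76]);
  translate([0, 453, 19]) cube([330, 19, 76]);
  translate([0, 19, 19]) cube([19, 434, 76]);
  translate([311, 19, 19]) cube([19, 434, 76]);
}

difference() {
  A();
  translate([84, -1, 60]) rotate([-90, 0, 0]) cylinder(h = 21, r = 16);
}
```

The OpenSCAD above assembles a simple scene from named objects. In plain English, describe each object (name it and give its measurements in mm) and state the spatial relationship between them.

A is an open storage box with external size 330×472×95 mm and wall thickness 19 mm (the base is also 19 mm thick). The base covers the whole footprint; the four walls stand on the base, with the y-facing walls full-width and the x-facing walls fitting between their inner faces.

The open box has a circular hole of radius 16 mm through its front wall, centred at (x = 84, z = 60).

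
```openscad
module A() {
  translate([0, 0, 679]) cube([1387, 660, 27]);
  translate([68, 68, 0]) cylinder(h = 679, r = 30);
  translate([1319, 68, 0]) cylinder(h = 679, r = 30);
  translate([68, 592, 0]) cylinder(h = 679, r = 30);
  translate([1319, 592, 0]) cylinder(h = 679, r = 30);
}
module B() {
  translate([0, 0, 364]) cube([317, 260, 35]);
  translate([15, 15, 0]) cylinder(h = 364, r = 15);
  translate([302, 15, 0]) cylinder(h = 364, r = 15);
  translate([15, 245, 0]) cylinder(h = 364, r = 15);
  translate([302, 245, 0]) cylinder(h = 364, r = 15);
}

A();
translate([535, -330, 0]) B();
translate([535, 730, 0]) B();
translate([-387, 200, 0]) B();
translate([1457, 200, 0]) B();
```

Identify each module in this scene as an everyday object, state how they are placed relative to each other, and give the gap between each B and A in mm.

A is a table. B is a stool. Four stools sit around the table at the −y, +y, −x, +x sides. The gap between each stool and the table is 70 mm.

Each stool's nearest face is 70 mm from the table's bounding box.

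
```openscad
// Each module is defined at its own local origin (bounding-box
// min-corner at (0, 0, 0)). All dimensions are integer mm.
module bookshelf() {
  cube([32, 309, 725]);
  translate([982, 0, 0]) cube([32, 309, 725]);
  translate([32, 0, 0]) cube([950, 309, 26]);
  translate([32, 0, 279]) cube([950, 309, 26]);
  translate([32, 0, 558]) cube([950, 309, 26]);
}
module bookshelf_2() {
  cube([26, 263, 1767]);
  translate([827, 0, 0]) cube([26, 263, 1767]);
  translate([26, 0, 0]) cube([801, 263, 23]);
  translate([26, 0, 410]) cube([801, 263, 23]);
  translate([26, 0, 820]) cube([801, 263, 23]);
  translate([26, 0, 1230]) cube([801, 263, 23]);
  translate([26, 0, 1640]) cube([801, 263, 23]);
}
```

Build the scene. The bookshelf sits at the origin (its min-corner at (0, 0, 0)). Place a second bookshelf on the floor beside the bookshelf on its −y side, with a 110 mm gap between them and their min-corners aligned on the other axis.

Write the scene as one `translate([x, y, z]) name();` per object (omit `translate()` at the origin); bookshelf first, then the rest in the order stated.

bookshelf();
translate([0, -373, 0]) bookshelf_2();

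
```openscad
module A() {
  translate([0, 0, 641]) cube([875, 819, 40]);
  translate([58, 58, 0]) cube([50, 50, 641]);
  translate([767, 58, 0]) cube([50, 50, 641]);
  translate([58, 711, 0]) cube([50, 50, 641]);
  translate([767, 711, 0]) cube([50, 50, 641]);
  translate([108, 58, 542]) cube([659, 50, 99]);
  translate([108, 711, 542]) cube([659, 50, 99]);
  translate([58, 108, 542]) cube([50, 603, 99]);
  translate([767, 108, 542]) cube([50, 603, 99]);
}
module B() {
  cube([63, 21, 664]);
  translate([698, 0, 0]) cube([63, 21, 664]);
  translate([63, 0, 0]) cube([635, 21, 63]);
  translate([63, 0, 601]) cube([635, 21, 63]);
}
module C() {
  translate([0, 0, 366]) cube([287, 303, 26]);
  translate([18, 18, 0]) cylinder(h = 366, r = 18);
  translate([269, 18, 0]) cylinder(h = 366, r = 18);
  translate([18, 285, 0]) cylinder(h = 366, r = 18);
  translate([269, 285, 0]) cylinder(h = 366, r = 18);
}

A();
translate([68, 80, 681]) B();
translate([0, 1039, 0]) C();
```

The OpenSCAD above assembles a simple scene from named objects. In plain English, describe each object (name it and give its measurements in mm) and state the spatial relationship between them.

A is a rectangular dining table. The top is 875×819×40 mm with its upper surface at z = 681 mm. It stands on four 50×50 mm square legs, each inset 58 mm from the nearest pair of top edges, running from the floor to the underside of the top. Four apron rails, 50 mm thick and 99 mm tall, run between adjacent legs with their top edges flush with the underside of the top and their outer faces flush with the legs' outer faces.

B is a picture frame with a 635×538 mm rectangular opening (x by z) and a uniform 63 mm border on every side. Frame depth is 21 mm along y. It is built from two vertical stiles running the full outside height and two horizontal rails spanning the gap between the stiles.

C is a four-legged stool. The seat is 287×303 mm, 26 mm thick, top at z = 392 mm. It stands on four round legs, each 36 mm in diameter, from z = 0 to the seat underside, each leg's axis is inset half a diameter from the nearest pair of seat edges (so the leg's bounding box is flush with the corner).

The picture frame is on top of the table. The stool is on the floor beside the table on its +y side.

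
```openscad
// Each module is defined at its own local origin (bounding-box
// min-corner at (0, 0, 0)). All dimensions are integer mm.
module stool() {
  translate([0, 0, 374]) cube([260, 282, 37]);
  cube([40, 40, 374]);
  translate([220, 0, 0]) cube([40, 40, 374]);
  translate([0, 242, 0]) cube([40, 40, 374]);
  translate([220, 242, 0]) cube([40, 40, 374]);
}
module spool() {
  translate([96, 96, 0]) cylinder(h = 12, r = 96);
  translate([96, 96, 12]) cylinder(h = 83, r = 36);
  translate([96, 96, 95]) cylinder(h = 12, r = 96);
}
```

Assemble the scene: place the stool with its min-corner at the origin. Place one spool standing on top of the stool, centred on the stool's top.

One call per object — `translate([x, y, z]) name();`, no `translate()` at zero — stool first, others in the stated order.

stool();
translate([34, 45, 411]) spool();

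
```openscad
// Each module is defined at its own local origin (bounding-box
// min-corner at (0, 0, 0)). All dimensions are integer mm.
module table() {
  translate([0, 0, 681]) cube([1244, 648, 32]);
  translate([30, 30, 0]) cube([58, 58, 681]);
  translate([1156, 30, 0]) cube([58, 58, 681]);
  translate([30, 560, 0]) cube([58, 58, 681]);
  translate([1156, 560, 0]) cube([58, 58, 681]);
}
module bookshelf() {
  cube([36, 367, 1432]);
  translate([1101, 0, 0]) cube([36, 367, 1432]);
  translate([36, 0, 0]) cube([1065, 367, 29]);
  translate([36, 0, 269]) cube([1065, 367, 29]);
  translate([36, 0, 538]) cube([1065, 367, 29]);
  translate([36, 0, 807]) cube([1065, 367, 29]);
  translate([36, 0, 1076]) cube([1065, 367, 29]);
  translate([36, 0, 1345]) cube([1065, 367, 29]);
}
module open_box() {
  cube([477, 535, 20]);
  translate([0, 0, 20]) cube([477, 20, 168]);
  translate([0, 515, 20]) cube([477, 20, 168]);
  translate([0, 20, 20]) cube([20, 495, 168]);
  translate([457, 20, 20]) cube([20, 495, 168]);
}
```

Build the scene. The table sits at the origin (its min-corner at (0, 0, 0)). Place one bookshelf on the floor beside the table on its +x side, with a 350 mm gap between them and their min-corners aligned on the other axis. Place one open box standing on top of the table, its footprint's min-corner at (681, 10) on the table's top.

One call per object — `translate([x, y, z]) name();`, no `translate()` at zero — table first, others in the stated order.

table();
translate([1594, 0, 0]) bookshelf();
translate([681, 10, 713]) open_box();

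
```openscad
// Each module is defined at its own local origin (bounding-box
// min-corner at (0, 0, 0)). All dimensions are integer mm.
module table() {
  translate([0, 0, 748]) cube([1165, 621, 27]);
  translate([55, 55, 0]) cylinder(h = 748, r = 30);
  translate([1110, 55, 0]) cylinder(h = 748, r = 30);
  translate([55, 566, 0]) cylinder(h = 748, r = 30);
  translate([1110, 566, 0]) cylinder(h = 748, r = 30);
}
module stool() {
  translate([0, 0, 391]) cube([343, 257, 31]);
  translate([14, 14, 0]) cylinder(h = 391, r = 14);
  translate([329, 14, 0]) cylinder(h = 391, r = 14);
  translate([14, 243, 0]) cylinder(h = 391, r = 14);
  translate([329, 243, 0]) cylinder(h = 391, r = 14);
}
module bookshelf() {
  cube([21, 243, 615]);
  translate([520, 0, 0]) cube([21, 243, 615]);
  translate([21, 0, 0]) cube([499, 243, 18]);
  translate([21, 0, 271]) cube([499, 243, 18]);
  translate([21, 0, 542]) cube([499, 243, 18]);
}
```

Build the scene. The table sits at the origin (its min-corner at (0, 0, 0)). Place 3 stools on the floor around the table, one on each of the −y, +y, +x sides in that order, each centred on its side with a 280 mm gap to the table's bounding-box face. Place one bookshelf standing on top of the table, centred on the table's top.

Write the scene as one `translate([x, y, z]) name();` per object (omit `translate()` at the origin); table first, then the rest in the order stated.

table();
translate([411, -537, 0]) stool();
translate([411, 901, 0]) stool();
translate([1445, 182, 0]) stool();
translate([312, 189, 775]) bookshelf();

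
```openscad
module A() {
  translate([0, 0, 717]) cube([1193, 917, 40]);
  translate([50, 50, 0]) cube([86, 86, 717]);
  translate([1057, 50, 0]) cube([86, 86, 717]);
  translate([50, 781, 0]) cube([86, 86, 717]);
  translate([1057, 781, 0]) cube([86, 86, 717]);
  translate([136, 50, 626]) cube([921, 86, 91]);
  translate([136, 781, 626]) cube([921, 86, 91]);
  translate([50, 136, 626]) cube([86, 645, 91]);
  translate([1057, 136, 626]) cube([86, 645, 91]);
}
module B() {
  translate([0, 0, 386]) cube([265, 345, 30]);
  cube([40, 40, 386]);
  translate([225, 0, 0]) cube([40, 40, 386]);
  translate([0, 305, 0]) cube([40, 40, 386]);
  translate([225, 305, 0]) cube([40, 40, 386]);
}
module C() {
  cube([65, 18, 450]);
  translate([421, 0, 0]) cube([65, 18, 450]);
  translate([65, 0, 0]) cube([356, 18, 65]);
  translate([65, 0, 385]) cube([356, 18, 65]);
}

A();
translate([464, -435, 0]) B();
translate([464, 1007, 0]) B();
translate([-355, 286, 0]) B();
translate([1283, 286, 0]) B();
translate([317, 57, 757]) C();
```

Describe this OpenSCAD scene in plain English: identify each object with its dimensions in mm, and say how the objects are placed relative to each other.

A is a table with a 1193×917 mm rectangular top, 40 mm thick, top surface at z = 757 mm, supported by four 86×86 mm square legs, each inset 50 mm from the nearest pair of top edges, running from the floor. Four apron rails, 86 mm thick and 91 mm tall, run between adjacent legs with their top edges flush with the underside of the top and their outer faces flush with the legs' outer faces.

B is a simple wooden stool: a rectangular seat 265 mm (x) by 345 mm (y), 30 mm thick, top face at z = 416 mm, on four square legs, each 40×40 mm in cross-section. The legs rest on z = 0, each flush with a corner of the seat.

C is a rectangular picture frame lying in the x–z plane (depth along y). The opening is 356 mm wide (x) by 320 mm tall (z), surrounded by a border 65 mm wide on all four sides. The frame is 18 mm deep and is made of two full-height vertical stiles with two horizontal rails fitted between them.

Four stools sit around the table at the −y, +y, −x, +x sides. The picture frame is on top of the table.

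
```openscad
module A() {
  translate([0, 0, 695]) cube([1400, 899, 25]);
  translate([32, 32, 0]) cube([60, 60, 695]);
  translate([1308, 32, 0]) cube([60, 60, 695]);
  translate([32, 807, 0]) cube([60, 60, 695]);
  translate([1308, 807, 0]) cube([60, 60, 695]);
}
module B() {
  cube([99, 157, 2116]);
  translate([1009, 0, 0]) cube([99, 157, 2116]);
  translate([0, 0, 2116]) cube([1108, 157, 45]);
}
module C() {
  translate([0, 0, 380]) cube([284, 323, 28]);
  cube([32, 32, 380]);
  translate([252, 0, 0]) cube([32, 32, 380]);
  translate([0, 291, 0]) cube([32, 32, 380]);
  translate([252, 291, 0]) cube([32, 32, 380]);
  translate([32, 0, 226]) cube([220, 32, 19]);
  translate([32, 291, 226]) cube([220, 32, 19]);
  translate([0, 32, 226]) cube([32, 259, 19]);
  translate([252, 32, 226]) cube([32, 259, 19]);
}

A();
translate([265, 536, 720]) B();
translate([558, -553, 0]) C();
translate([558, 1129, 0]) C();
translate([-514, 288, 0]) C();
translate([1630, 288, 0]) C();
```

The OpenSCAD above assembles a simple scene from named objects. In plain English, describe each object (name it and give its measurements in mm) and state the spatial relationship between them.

A is a rectangular dining table. The top is 1400×899×25 mm with its upper surface at z = 720 mm. It stands on four 60×60 mm square legs, each inset 32 mm from the nearest pair of top edges, running from the floor to the underside of the top.

B is a door frame. The clear opening is 910 mm wide and 2116 mm high. Two 99 mm wide jambs, 157 mm deep, stand either side of the opening from the floor to the top of the opening. A 45 mm thick head sits across the top of both jambs, spanning the full outside width of the frame.

C is a simple wooden stool: a rectangular seat 284 mm (x) by 323 mm (y), 28 mm thick, top face at z = 408 mm, on four square legs, each 32×32 mm in cross-section. The legs rest on z = 0, each flush with a corner of the seat. Four stretchers, 32 mm wide and 19 mm tall, connect adjacent legs with their undersides at z = 226 mm, each running between the inner faces of the legs it joins and aligned with the legs' outer faces on the other axis.

The door frame is on top of the table. Four stools sit around the table at the −y, +y, −x, +x sides.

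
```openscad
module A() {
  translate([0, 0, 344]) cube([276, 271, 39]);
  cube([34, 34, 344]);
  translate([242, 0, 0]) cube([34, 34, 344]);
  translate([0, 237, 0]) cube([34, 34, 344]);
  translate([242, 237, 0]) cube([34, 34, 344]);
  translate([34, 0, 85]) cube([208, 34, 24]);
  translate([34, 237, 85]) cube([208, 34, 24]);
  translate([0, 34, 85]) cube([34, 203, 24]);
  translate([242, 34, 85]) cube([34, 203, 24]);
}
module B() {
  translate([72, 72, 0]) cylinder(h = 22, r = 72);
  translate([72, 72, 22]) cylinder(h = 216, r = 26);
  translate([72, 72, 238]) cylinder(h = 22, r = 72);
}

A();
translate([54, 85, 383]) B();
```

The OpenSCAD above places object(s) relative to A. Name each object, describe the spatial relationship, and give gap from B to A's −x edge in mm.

A is a stool. B is a spool. The spool is on top of the stool. The gap from the spool to the stool's −x edge is 54 mm.

The spool's min-x is at 54; the stool's min-x is 0; gap = 54 mm.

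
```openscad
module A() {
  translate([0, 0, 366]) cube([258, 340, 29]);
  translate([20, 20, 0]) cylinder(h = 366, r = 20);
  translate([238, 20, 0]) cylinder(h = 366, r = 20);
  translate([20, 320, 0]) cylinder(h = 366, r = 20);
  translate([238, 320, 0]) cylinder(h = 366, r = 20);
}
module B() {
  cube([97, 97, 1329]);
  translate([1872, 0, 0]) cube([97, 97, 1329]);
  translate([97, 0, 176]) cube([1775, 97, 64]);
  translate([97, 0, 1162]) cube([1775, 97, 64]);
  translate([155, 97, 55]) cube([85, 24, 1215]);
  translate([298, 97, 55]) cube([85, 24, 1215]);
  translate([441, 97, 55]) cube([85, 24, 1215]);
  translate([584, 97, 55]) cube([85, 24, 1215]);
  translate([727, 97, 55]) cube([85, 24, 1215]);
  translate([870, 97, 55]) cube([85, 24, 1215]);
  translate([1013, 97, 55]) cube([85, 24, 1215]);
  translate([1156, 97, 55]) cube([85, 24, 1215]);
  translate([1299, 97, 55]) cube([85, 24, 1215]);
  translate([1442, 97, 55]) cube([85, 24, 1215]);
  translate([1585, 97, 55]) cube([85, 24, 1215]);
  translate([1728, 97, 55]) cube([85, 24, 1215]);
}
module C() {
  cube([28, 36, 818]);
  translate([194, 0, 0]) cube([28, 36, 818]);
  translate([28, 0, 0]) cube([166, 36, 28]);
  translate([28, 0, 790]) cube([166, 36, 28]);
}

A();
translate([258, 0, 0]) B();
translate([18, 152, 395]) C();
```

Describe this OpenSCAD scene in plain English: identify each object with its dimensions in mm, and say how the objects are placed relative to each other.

A is a four-legged stool. The seat is 258×340 mm, 29 mm thick, top at z = 395 mm. It stands on four round legs, each 40 mm in diameter, from z = 0 to the seat underside, each leg's axis is inset half a diameter from the nearest pair of seat edges (so the leg's bounding box is flush with the corner).

B is a fence section. Two 97×97 mm posts, 1329 mm tall, stand on the floor with a clear span of 1775 mm between their inner faces. Two horizontal rails of 97×64 mm section span the gap between the posts with their undersides at z = 176 mm and z = 1162 mm, flush with the posts' −y face. 12 pickets, each 85 mm wide, 24 mm thick and 1215 mm tall, are fixed to the +y face of the rails with their bottoms at z = 55 mm, evenly spaced across the span with equal gaps (rounded down to the nearest mm) at the −x end and between each pair — any rounding remainder accumulates at the +x end.

C is a picture frame with a 166×762 mm rectangular opening (x by z) and a uniform 28 mm border on every side. Frame depth is 36 mm along y. It is built from two vertical stiles running the full outside height and two horizontal rails spanning the gap between the stiles.

The fence section is against the stool's +x side, with their −y faces flush. The picture frame is on top of the stool, centred.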